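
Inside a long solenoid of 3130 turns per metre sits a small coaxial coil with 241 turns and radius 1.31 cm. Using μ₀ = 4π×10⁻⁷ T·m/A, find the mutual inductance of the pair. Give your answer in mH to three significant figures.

M ≈ 0.511 mH

The outer solenoid produces a uniform field B₁ = μ₀n₁I₁ across the inner coil,
so the flux linkage is N₂Φ = N₂B₁A₂ = μ₀n₁N₂A₂·I₁, giving M = μ₀n₁N₂A₂.
A₂ = πr² = π(1.310×10^-2 m)² = 5.391×10^-4 m².
M = (4π×10⁻⁷)(3130)(241)(5.391×10^-4) = 5.111×10^-4 H.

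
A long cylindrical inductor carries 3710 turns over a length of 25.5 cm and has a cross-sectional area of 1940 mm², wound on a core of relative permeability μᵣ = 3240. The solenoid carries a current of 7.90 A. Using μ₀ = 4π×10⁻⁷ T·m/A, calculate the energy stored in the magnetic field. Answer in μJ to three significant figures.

U ≈ 13300000000 μJ

A = 1940 mm² = 1.940×10^-3 m².
L = μ₀μᵣN²A/ℓ = (4π×10⁻⁷)(3240)(3710)²(1.940×10^-3)/(0.255) = 426.3 H.
U = ½LI² = ½(426.3)(7.90)² = 1.330×10^4 J.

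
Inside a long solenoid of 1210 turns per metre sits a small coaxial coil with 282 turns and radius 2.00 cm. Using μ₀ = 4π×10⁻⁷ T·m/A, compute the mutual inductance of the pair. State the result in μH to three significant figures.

M ≈ 539 μH

The outer solenoid produces a uniform field B₁ = μ₀n₁I₁ across the inner coil,
so the flux linkage is N₂Φ = N₂B₁A₂ = μ₀n₁N₂A₂·I₁, giving M = μ₀n₁N₂A₂.
A₂ = πr² = π(2.000×10^-2 m)² = 1.257×10^-3 m².
M = (4π×10⁻⁷)(1210)(282)(1.257×10^-3) = 5.388×10^-4 H.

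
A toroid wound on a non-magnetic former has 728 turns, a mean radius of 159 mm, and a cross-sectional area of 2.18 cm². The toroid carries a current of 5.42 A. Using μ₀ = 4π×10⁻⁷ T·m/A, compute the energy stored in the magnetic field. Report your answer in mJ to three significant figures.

U ≈ 2.13 mJ

L = μ₀N²A/(2πR) = (4π×10⁻⁷)(728)²(2.180×10^-4)/(2π×0.159) = 1.453×10^-4 H.
U = ½LI² = ½(1.453×10^-4)(5.42)² = 2.1346×10^-3 J.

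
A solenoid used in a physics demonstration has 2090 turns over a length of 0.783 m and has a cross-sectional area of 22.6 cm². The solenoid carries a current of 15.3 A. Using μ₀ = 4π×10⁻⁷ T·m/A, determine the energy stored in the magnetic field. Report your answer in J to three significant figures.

A = 22.6 cm² = 2.260×10^-3 m².
L = μ₀N²A/ℓ = (4π×10⁻⁷)(2090)²(2.260×10^-3)/(0.783) = 1.584×10^-2 H.
U = ½LI² = ½(1.584×10^-2)(15.3)² = 1.854 J.

U ≈ 1.85 J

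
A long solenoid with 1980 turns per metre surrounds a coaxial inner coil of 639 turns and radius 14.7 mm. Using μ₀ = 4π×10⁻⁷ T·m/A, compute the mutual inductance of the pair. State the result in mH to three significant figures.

The outer solenoid produces a uniform field B₁ = μ₀n₁I₁ across the inner coil,
so the flux linkage is N₂Φ = N₂B₁A₂ = μ₀n₁N₂A₂·I₁, giving M = μ₀n₁N₂A₂.
A₂ = πr² = π(1.470×10^-2 m)² = 6.789×10^-4 m².
M = (4π×10⁻⁷)(1980)(639)(6.789×10^-4) = 1.079×10^-3 H.

M ≈ 1.08 mH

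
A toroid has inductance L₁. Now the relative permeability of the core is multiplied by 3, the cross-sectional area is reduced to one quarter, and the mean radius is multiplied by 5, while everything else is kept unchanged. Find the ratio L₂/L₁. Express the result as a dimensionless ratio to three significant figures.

L₂/L₁ = 0.150

For a toroid, L ∝ μᵣN²A/R.
L₂/L₁ = (3) × (0.25) × (5)^-1 = 0.150.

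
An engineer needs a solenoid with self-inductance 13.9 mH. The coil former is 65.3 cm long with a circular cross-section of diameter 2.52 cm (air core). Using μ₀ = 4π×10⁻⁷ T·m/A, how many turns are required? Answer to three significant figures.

N ≈ 3810 turns

A = π(d/2)² = π(1.260×10^-2 m)² = 4.988×10^-4 m².
From L = μ₀N²A/ℓ, N = √(Lℓ / (μ₀A)).
N = √[(1.390×10^-2)(0.653) / ((4π×10⁻⁷)×4.988×10^-4)] = √(1.448×10^7) ≈ 3805.5.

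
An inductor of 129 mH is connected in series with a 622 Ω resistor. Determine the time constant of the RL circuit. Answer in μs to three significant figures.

τ ≈ 207 μs

τ = L/R = (0.129 H)/(622 Ω) = 2.074×10^-4 s.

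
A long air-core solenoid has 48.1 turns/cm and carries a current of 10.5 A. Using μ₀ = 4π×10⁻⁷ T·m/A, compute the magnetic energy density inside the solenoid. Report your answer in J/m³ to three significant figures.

B = μ₀nI = (4π×10⁻⁷)(4.810×10^3)(10.5) = 6.347×10^-2 T.
u = B²/(2μ₀) = (6.347×10^-2)²/(2×4π×10⁻⁷) = 1.603×10^3 J/m³.

u ≈ 1600 J/m³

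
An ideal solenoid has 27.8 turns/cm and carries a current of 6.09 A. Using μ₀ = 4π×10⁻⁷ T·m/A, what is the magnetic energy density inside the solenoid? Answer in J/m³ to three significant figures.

u ≈ 180 J/m³

B = μ₀nI = (4π×10⁻⁷)(2.780×10^3)(6.09) = 2.128×10^-2 T.
u = B²/(2μ₀) = (2.128×10^-2)²/(2×4π×10⁻⁷) = 180.1 J/m³.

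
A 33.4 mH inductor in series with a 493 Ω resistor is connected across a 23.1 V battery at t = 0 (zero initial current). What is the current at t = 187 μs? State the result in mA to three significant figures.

I ≈ 43.9 mA

τ = L/R = 3.340×10^-2/493 = 6.7748×10^-5 s; final current I_∞ = ε/R = 23.1/493 = 4.686×10^-2 A.
I(t) = I_∞(1 − e^(−t/τ)) with t/τ = 2.760.
I = (4.686×10^-2)(1 − e^(−2.760)) = 4.389×10^-2 A.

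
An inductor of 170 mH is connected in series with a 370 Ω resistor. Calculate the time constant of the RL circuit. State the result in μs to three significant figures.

τ = L/R = (0.17 H)/(370 Ω) = 4.5946×10^-4 s.

τ ≈ 459 μs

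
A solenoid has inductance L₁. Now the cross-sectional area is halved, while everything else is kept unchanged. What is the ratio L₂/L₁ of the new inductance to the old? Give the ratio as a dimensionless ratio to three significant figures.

For a solenoid, L ∝ μᵣN²A/ℓ.
L₂/L₁ = (0.5) = 0.500.

L₂/L₁ = 0.500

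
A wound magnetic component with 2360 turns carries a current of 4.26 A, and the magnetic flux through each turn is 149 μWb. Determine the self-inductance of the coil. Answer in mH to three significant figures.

Self-inductance is defined by L = NΦ_B/I (flux linkage over current).
L = (2360)(1.490×10^-4 Wb)/(4.26 A) = 8.254×10^-2 H.

L ≈ 82.5 mH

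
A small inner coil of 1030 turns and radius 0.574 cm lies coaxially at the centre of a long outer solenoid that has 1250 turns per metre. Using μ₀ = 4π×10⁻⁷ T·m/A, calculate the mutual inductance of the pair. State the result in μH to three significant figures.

M ≈ 167 μH

The outer solenoid produces a uniform field B₁ = μ₀n₁I₁ across the inner coil,
so the flux linkage is N₂Φ = N₂B₁A₂ = μ₀n₁N₂A₂·I₁, giving M = μ₀n₁N₂A₂.
A₂ = πr² = π(5.740×10^-3 m)² = 1.035×10^-4 m².
M = (4π×10⁻⁷)(1250)(1030)(1.035×10^-4) = 1.6747×10^-4 H.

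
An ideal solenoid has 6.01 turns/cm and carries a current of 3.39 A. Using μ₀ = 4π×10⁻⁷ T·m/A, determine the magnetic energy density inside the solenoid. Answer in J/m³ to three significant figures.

B = μ₀nI = (4π×10⁻⁷)(601)(3.39) = 2.560×10^-3 T.
u = B²/(2μ₀) = (2.560×10^-3)²/(2×4π×10⁻⁷) = 2.608 J/m³.

u ≈ 2.61 J/m³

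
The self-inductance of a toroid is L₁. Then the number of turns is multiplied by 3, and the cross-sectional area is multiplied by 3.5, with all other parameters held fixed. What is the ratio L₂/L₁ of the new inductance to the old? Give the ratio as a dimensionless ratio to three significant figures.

For a toroid, L ∝ μᵣN²A/R.
L₂/L₁ = (3)^2 × (3.5) = 31.5.

L₂/L₁ = 31.5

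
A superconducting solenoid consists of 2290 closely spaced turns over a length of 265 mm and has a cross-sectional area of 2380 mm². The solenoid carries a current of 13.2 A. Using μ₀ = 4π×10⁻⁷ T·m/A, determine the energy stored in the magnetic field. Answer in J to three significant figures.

U ≈ 5.16 J

A = 2380 mm² = 2.380×10^-3 m².
L = μ₀N²A/ℓ = (4π×10⁻⁷)(2290)²(2.380×10^-3)/(0.265) = 5.919×10^-2 H.
U = ½LI² = ½(5.919×10^-2)(13.2)² = 5.156 J.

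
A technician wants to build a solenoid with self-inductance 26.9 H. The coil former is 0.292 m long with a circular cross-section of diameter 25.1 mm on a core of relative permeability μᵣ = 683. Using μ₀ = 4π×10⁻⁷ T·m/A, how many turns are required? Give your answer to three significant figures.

A = π(d/2)² = π(1.255×10^-2 m)² = 4.948×10^-4 m².
From L = μ₀μᵣN²A/ℓ, N = √(Lℓ / (μ₀μᵣA)).
N = √[(26.9)(0.292) / ((4π×10⁻⁷)(683)×4.948×10^-4)] = √(1.850×10^7) ≈ 4300.6.

N ≈ 4300 turns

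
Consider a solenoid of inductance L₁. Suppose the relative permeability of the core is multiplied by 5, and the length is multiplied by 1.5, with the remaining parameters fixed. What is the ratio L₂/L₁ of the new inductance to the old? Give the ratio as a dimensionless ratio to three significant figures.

L₂/L₁ = 3.33

For a solenoid, L ∝ μᵣN²A/ℓ.
L₂/L₁ = (5) × (1.5)^-1 = 3.33.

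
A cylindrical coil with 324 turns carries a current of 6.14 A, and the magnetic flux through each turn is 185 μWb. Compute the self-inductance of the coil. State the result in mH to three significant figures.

Self-inductance is defined by L = NΦ_B/I (flux linkage over current).
L = (324)(1.850×10^-4 Wb)/(6.14 A) = 9.762×10^-3 H.

L ≈ 9.76 mH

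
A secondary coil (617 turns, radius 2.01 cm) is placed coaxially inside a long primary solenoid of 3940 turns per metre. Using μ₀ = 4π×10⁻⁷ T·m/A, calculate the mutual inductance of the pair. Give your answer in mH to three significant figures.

M ≈ 3.88 mH

The outer solenoid produces a uniform field B₁ = μ₀n₁I₁ across the inner coil,
so the flux linkage is N₂Φ = N₂B₁A₂ = μ₀n₁N₂A₂·I₁, giving M = μ₀n₁N₂A₂.
A₂ = πr² = π(2.010×10^-2 m)² = 1.269×10^-3 m².
M = (4π×10⁻⁷)(3940)(617)(1.269×10^-3) = 3.877×10^-3 H.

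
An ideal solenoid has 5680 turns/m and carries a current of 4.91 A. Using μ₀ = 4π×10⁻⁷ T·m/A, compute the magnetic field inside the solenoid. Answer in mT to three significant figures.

B ≈ 35.0 mT

Inside a long solenoid, B = μ₀nI.
B = (4π×10⁻⁷)(5.680×10^3 m⁻¹)(4.91 A) = 3.5046×10^-2 T.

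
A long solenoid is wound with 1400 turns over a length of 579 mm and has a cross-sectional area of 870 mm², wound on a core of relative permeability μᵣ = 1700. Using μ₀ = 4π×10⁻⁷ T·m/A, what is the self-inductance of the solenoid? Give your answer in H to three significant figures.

L ≈ 6.29 H

A = 870 mm² = 8.700×10^-4 m².
For a long solenoid, L = μ₀μᵣN²A/ℓ.
L = (4π×10⁻⁷)(1700)(1400)²(8.700×10^-4)/(0.579 m) = 6.292 H.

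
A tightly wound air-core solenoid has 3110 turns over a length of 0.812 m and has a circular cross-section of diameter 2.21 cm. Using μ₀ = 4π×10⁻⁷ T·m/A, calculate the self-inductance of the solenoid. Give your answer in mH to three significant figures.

A = π(d/2)² = π(1.105×10^-2 m)² = 3.836×10^-4 m².
For a long solenoid, L = μ₀N²A/ℓ.
L = (4π×10⁻⁷)(3110)²(3.836×10^-4)/(0.812 m) = 5.742×10^-3 H.

L ≈ 5.74 mH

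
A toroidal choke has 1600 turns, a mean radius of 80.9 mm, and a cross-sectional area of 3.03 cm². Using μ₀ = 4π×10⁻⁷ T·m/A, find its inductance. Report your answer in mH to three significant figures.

For a thin toroid, L = μ₀N²A/(2πR).
L = (4π×10⁻⁷)(1600)²(3.030×10^-4) / (2π×8.090×10^-2 m) = 1.918×10^-3 H.

L ≈ 1.92 mH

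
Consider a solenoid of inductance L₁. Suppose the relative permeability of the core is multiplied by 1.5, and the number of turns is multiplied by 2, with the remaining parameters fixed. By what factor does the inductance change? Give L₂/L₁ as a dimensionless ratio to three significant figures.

L₂/L₁ = 6.00

For a solenoid, L ∝ μᵣN²A/ℓ.
L₂/L₁ = (1.5) × (2)^2 = 6.00.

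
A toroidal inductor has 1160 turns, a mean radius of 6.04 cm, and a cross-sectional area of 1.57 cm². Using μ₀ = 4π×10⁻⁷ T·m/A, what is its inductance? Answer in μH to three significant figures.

L ≈ 700 μH

For a thin toroid, L = μ₀N²A/(2πR).
L = (4π×10⁻⁷)(1160)²(1.570×10^-4) / (2π×6.040×10^-2 m) = 6.995×10^-4 H.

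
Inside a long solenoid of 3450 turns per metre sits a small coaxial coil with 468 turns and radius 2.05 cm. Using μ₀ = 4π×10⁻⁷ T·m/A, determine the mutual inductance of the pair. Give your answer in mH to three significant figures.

M ≈ 2.68 mH

The outer solenoid produces a uniform field B₁ = μ₀n₁I₁ across the inner coil,
so the flux linkage is N₂Φ = N₂B₁A₂ = μ₀n₁N₂A₂·I₁, giving M = μ₀n₁N₂A₂.
A₂ = πr² = π(2.050×10^-2 m)² = 1.320×10^-3 m².
M = (4π×10⁻⁷)(3450)(468)(1.320×10^-3) = 2.679×10^-3 H.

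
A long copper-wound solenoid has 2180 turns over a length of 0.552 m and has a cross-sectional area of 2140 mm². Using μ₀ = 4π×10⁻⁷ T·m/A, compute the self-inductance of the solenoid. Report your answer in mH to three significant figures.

A = 2140 mm² = 2.140×10^-3 m².
For a long solenoid, L = μ₀N²A/ℓ.
L = (4π×10⁻⁷)(2180)²(2.140×10^-3)/(0.552 m) = 2.315×10^-2 H.

L ≈ 23.2 mH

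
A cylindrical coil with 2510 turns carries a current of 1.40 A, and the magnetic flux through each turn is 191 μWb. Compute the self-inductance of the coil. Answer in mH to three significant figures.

L ≈ 342 mH

Self-inductance is defined by L = NΦ_B/I (flux linkage over current).
L = (2510)(1.910×10^-4 Wb)/(1.40 A) = 0.3424 H.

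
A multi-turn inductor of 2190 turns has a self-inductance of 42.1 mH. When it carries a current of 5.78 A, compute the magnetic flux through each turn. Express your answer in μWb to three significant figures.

Φ_B ≈ 111 μWb

From L = NΦ_B/I, the flux per turn is Φ_B = LI/N.
Φ_B = (4.210×10^-2 H)(5.78 A)/2190 = 1.111×10^-4 Wb.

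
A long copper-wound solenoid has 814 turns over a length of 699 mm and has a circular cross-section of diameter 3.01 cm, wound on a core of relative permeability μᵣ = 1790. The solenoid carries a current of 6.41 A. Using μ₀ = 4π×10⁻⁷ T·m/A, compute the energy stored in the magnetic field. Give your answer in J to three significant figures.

A = π(d/2)² = π(1.505×10^-2 m)² = 7.116×10^-4 m².
L = μ₀μᵣN²A/ℓ = (4π×10⁻⁷)(1790)(814)²(7.116×10^-4)/(0.699) = 1.517 H.
U = ½LI² = ½(1.517)(6.41)² = 31.17 J.

U ≈ 31.2 J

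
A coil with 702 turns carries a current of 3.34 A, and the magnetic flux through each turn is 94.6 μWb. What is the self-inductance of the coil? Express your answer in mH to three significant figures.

Self-inductance is defined by L = NΦ_B/I (flux linkage over current).
L = (702)(9.460×10^-5 Wb)/(3.34 A) = 1.988×10^-2 H.

L ≈ 19.9 mH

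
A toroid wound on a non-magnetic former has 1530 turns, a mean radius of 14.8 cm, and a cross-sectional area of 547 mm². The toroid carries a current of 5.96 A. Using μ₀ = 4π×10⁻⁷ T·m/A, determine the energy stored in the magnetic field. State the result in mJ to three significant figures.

U ≈ 30.7 mJ

L = μ₀N²A/(2πR) = (4π×10⁻⁷)(1530)²(5.470×10^-4)/(2π×0.148) = 1.730×10^-3 H.
U = ½LI² = ½(1.730×10^-3)(5.96)² = 3.073×10^-2 J.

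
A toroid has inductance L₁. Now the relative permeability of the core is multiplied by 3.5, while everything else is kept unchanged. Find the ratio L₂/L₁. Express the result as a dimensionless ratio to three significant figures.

L₂/L₁ = 3.50

For a toroid, L ∝ μᵣN²A/R.
L₂/L₁ = (3.5) = 3.50.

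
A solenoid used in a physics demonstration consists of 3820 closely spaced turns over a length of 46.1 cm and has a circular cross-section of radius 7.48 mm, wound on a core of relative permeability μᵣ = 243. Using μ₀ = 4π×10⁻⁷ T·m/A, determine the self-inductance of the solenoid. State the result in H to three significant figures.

L ≈ 1.70 H

A = πr² = π(7.480×10^-3 m)² = 1.758×10^-4 m².
For a long solenoid, L = μ₀μᵣN²A/ℓ.
L = (4π×10⁻⁷)(243)(3820)²(1.758×10^-4)/(0.461 m) = 1.699 H.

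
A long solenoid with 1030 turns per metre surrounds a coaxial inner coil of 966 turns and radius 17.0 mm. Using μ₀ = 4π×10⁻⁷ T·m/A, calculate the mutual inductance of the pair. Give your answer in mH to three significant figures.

M ≈ 1.14 mH

The outer solenoid produces a uniform field B₁ = μ₀n₁I₁ across the inner coil,
so the flux linkage is N₂Φ = N₂B₁A₂ = μ₀n₁N₂A₂·I₁, giving M = μ₀n₁N₂A₂.
A₂ = πr² = π(1.700×10^-2 m)² = 9.079×10^-4 m².
M = (4π×10⁻⁷)(1030)(966)(9.079×10^-4) = 1.135×10^-3 H.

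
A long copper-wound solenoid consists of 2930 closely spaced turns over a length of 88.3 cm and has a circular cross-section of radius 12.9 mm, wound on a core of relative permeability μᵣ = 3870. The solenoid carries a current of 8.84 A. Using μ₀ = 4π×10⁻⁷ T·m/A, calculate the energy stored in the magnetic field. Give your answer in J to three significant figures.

U ≈ 966 J

A = πr² = π(1.290×10^-2 m)² = 5.228×10^-4 m².
L = μ₀μᵣN²A/ℓ = (4π×10⁻⁷)(3870)(2930)²(5.228×10^-4)/(0.883) = 24.72 H.
U = ½LI² = ½(24.72)(8.84)² = 965.8 J.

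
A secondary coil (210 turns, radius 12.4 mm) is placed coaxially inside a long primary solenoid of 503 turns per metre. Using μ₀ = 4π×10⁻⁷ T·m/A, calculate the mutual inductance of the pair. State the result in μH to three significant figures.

M ≈ 64.1 μH

The outer solenoid produces a uniform field B₁ = μ₀n₁I₁ across the inner coil,
so the flux linkage is N₂Φ = N₂B₁A₂ = μ₀n₁N₂A₂·I₁, giving M = μ₀n₁N₂A₂.
A₂ = πr² = π(1.240×10^-2 m)² = 4.831×10^-4 m².
M = (4π×10⁻⁷)(503)(210)(4.831×10^-4) = 6.412×10^-5 H.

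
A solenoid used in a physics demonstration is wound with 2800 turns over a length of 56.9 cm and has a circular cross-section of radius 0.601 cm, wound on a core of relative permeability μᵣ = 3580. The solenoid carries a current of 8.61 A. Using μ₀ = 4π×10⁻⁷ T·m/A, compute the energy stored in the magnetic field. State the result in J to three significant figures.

A = πr² = π(6.010×10^-3 m)² = 1.1347×10^-4 m².
L = μ₀μᵣN²A/ℓ = (4π×10⁻⁷)(3580)(2800)²(1.1347×10^-4)/(0.569) = 7.034 H.
U = ½LI² = ½(7.034)(8.61)² = 260.7 J.

U ≈ 261 J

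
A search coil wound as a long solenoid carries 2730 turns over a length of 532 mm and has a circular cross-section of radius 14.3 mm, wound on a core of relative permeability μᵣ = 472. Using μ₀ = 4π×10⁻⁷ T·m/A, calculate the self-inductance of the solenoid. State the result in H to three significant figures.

L ≈ 5.34 H

A = πr² = π(1.430×10^-2 m)² = 6.424×10^-4 m².
For a long solenoid, L = μ₀μᵣN²A/ℓ.
L = (4π×10⁻⁷)(472)(2730)²(6.424×10^-4)/(0.532 m) = 5.338 H.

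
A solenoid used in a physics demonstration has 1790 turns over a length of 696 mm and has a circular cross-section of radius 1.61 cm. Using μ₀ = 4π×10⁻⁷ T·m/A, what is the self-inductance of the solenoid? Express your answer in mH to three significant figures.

L ≈ 4.71 mH

A = πr² = π(1.610×10^-2 m)² = 8.143×10^-4 m².
For a long solenoid, L = μ₀N²A/ℓ.
L = (4π×10⁻⁷)(1790)²(8.143×10^-4)/(0.696 m) = 4.711×10^-3 H.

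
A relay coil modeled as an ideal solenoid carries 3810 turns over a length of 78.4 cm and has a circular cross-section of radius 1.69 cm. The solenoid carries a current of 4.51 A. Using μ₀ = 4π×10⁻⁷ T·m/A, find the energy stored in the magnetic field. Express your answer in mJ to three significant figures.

A = πr² = π(1.690×10^-2 m)² = 8.973×10^-4 m².
L = μ₀N²A/ℓ = (4π×10⁻⁷)(3810)²(8.973×10^-4)/(0.784) = 2.088×10^-2 H.
U = ½LI² = ½(2.088×10^-2)(4.51)² = 0.2123 J.

U ≈ 212 mJ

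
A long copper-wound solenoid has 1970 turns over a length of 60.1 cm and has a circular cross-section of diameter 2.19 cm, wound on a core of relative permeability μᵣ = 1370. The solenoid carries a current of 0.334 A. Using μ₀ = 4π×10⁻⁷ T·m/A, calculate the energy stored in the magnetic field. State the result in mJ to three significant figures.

U ≈ 234 mJ

A = π(d/2)² = π(1.095×10^-2 m)² = 3.767×10^-4 m².
L = μ₀μᵣN²A/ℓ = (4π×10⁻⁷)(1370)(1970)²(3.767×10^-4)/(0.601) = 4.188 H.
U = ½LI² = ½(4.188)(0.334)² = 0.2336 J.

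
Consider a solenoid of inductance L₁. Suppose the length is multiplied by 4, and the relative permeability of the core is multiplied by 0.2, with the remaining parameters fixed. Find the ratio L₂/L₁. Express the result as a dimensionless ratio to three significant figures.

L₂/L₁ = 0.0500

For a solenoid, L ∝ μᵣN²A/ℓ.
L₂/L₁ = (4)^-1 × (0.2) = 0.0500.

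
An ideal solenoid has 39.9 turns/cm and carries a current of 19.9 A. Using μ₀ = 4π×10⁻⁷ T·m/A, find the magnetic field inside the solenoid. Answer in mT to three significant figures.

B ≈ 99.8 mT

Inside a long solenoid, B = μ₀nI.
B = (4π×10⁻⁷)(3.990×10^3 m⁻¹)(19.9 A) = 9.978×10^-2 T.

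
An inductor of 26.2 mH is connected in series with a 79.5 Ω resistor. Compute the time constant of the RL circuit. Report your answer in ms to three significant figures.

τ ≈ 0.330 ms

τ = L/R = (2.620×10^-2 H)/(79.5 Ω) = 3.296×10^-4 s.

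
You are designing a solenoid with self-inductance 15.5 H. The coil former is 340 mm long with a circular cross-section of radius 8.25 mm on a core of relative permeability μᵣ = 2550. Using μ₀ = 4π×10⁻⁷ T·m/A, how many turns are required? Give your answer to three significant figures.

N ≈ 2770 turns

A = πr² = π(8.250×10^-3 m)² = 2.138×10^-4 m².
From L = μ₀μᵣN²A/ℓ, N = √(Lℓ / (μ₀μᵣA)).
N = √[(15.5)(0.34) / ((4π×10⁻⁷)(2550)×2.138×10^-4)] = √(7.691×10^6) ≈ 2773.3.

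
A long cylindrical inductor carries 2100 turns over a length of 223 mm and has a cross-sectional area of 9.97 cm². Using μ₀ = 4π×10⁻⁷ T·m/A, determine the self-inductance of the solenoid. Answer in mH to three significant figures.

A = 9.97 cm² = 9.970×10^-4 m².
For a long solenoid, L = μ₀N²A/ℓ.
L = (4π×10⁻⁷)(2100)²(9.970×10^-4)/(0.223 m) = 2.478×10^-2 H.

L ≈ 24.8 mH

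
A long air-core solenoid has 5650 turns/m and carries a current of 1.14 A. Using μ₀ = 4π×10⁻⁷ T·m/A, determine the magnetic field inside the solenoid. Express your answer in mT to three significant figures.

B ≈ 8.09 mT

Inside a long solenoid, B = μ₀nI.
B = (4π×10⁻⁷)(5.650×10^3 m⁻¹)(1.14 A) = 8.094×10^-3 T.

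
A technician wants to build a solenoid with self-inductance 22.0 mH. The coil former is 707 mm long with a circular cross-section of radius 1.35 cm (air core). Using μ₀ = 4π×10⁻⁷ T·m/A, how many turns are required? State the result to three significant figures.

A = πr² = π(1.350×10^-2 m)² = 5.726×10^-4 m².
From L = μ₀N²A/ℓ, N = √(Lℓ / (μ₀A)).
N = √[(2.200×10^-2)(0.707) / ((4π×10⁻⁷)×5.726×10^-4)] = √(2.162×10^7) ≈ 4649.5.

N ≈ 4650 turns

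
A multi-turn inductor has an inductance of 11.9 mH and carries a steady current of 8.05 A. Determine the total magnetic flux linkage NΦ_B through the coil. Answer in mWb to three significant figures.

NΦ_B ≈ 95.8 mWb

From L = NΦ_B/I, the flux linkage is NΦ_B = LI.
NΦ_B = (1.190×10^-2 H)(8.05 A) = 9.580×10^-2 Wb.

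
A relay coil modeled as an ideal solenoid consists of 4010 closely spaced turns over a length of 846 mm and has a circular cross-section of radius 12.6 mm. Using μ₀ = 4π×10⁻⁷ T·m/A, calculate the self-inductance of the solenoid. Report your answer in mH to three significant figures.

A = πr² = π(1.260×10^-2 m)² = 4.988×10^-4 m².
For a long solenoid, L = μ₀N²A/ℓ.
L = (4π×10⁻⁷)(4010)²(4.988×10^-4)/(0.846 m) = 1.191×10^-2 H.

L ≈ 11.9 mH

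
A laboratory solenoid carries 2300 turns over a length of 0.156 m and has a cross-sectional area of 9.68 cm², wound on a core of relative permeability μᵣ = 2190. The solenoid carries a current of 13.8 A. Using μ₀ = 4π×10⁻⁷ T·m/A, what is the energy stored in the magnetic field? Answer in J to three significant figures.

A = 9.68 cm² = 9.680×10^-4 m².
L = μ₀μᵣN²A/ℓ = (4π×10⁻⁷)(2190)(2300)²(9.680×10^-4)/(0.156) = 90.34 H.
U = ½LI² = ½(90.34)(13.8)² = 8.602×10^3 J.

U ≈ 8600 J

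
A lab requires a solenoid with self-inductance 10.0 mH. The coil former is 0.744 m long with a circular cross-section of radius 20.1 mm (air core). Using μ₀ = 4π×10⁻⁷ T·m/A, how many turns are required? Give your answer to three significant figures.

A = πr² = π(2.010×10^-2 m)² = 1.269×10^-3 m².
From L = μ₀N²A/ℓ, N = √(Lℓ / (μ₀A)).
N = √[(1.000×10^-2)(0.744) / ((4π×10⁻⁷)×1.269×10^-3)] = √(4.6647×10^6) ≈ 2159.8.

N ≈ 2160 turns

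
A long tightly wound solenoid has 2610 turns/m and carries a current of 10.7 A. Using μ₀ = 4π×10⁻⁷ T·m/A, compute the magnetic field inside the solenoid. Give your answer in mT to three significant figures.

Inside a long solenoid, B = μ₀nI.
B = (4π×10⁻⁷)(2.610×10^3 m⁻¹)(10.7 A) = 3.509×10^-2 T.

B ≈ 35.1 mT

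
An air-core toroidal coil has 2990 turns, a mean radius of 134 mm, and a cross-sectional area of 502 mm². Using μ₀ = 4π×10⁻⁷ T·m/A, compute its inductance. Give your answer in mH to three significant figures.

For a thin toroid, L = μ₀N²A/(2πR).
L = (4π×10⁻⁷)(2990)²(5.020×10^-4) / (2π×0.134 m) = 6.698×10^-3 H.

L ≈ 6.70 mH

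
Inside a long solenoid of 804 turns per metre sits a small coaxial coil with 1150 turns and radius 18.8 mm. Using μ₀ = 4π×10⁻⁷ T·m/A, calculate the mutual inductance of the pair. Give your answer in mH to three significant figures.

M ≈ 1.29 mH

The outer solenoid produces a uniform field B₁ = μ₀n₁I₁ across the inner coil,
so the flux linkage is N₂Φ = N₂B₁A₂ = μ₀n₁N₂A₂·I₁, giving M = μ₀n₁N₂A₂.
A₂ = πr² = π(1.880×10^-2 m)² = 1.110×10^-3 m².
M = (4π×10⁻⁷)(804)(1150)(1.110×10^-3) = 1.290×10^-3 H.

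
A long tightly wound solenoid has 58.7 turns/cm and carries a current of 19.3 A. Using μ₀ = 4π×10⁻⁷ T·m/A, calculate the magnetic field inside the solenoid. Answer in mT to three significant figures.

Inside a long solenoid, B = μ₀nI.
B = (4π×10⁻⁷)(5.870×10^3 m⁻¹)(19.3 A) = 0.1424 T.

B ≈ 142 mT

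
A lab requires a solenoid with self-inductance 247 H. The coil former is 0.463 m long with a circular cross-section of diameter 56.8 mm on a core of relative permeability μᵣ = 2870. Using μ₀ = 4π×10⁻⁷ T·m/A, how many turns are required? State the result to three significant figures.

N ≈ 3540 turns

A = π(d/2)² = π(2.840×10^-2 m)² = 2.534×10^-3 m².
From L = μ₀μᵣN²A/ℓ, N = √(Lℓ / (μ₀μᵣA)).
N = √[(247)(0.463) / ((4π×10⁻⁷)(2870)×2.534×10^-3)] = √(1.251×10^7) ≈ 3537.5.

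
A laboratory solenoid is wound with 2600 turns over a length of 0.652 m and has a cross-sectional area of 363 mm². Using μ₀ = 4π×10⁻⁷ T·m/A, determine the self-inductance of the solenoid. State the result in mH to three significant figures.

A = 363 mm² = 3.630×10^-4 m².
For a long solenoid, L = μ₀N²A/ℓ.
L = (4π×10⁻⁷)(2600)²(3.630×10^-4)/(0.652 m) = 4.730×10^-3 H.

L ≈ 4.73 mH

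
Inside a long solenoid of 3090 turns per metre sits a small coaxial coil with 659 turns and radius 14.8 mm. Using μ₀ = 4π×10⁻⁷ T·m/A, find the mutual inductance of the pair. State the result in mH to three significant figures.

The outer solenoid produces a uniform field B₁ = μ₀n₁I₁ across the inner coil,
so the flux linkage is N₂Φ = N₂B₁A₂ = μ₀n₁N₂A₂·I₁, giving M = μ₀n₁N₂A₂.
A₂ = πr² = π(1.480×10^-2 m)² = 6.881×10^-4 m².
M = (4π×10⁻⁷)(3090)(659)(6.881×10^-4) = 1.761×10^-3 H.

M ≈ 1.76 mH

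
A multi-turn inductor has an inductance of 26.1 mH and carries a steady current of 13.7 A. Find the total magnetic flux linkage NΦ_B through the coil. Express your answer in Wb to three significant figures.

From L = NΦ_B/I, the flux linkage is NΦ_B = LI.
NΦ_B = (2.610×10^-2 H)(13.7 A) = 0.3576 Wb.

NΦ_B ≈ 0.358 Wb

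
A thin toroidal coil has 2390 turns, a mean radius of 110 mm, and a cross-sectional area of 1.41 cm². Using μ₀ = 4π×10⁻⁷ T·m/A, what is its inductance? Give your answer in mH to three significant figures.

L ≈ 1.46 mH

For a thin toroid, L = μ₀N²A/(2πR).
L = (4π×10⁻⁷)(2390)²(1.410×10^-4) / (2π×0.11 m) = 1.464×10^-3 H.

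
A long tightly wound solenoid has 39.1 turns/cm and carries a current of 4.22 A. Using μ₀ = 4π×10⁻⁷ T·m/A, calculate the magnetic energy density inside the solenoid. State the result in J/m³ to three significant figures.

u ≈ 171 J/m³

B = μ₀nI = (4π×10⁻⁷)(3.910×10^3)(4.22) = 2.073×10^-2 T.
u = B²/(2μ₀) = (2.073×10^-2)²/(2×4π×10⁻⁷) = 171.1 J/m³.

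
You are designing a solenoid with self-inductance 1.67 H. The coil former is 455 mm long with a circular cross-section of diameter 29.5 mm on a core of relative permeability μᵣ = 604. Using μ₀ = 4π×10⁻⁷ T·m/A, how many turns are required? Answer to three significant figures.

N ≈ 1210 turns

A = π(d/2)² = π(1.475×10^-2 m)² = 6.8349×10^-4 m².
From L = μ₀μᵣN²A/ℓ, N = √(Lℓ / (μ₀μᵣA)).
N = √[(1.67)(0.455) / ((4π×10⁻⁷)(604)×6.8349×10^-4)] = √(1.4647×10^6) ≈ 1210.2.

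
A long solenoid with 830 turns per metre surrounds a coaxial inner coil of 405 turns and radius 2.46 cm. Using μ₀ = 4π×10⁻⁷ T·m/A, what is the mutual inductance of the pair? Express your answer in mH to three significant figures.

M ≈ 0.803 mH

The outer solenoid produces a uniform field B₁ = μ₀n₁I₁ across the inner coil,
so the flux linkage is N₂Φ = N₂B₁A₂ = μ₀n₁N₂A₂·I₁, giving M = μ₀n₁N₂A₂.
A₂ = πr² = π(2.460×10^-2 m)² = 1.901×10^-3 m².
M = (4π×10⁻⁷)(830)(405)(1.901×10^-3) = 8.031×10^-4 H.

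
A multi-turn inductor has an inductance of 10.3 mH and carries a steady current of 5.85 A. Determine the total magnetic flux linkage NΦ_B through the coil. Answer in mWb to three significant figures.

From L = NΦ_B/I, the flux linkage is NΦ_B = LI.
NΦ_B = (1.030×10^-2 H)(5.85 A) = 6.025×10^-2 Wb.

NΦ_B ≈ 60.3 mWb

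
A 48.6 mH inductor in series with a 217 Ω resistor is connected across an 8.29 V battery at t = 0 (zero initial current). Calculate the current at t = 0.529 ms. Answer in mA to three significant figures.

τ = L/R = 4.860×10^-2/217 = 2.240×10^-4 s; final current I_∞ = ε/R = 8.29/217 = 3.820×10^-2 A.
I(t) = I_∞(1 − e^(−t/τ)) with t/τ = 2.362.
I = (3.820×10^-2)(1 − e^(−2.362)) = 3.460×10^-2 A.

I ≈ 34.6 mA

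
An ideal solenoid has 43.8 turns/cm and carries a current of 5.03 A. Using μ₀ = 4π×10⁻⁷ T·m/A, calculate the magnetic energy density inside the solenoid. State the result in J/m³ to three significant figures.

u ≈ 305 J/m³

B = μ₀nI = (4π×10⁻⁷)(4.380×10^3)(5.03) = 2.769×10^-2 T.
u = B²/(2μ₀) = (2.769×10^-2)²/(2×4π×10⁻⁷) = 305 J/m³.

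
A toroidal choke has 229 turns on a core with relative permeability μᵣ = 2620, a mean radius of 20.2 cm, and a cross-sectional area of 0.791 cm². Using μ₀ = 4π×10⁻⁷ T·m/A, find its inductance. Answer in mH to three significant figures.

L ≈ 10.8 mH

For a thin toroid, L = μ₀μᵣN²A/(2πR).
L = (4π×10⁻⁷)(2620)(229)²(7.910×10^-5) / (2π×0.202 m) = 1.076×10^-2 H.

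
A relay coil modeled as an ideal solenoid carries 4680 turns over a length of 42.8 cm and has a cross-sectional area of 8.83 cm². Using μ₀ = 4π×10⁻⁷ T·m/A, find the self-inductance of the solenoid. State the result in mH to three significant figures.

L ≈ 56.8 mH

A = 8.83 cm² = 8.830×10^-4 m².
For a long solenoid, L = μ₀N²A/ℓ.
L = (4π×10⁻⁷)(4680)²(8.830×10^-4)/(0.428 m) = 5.678×10^-2 H.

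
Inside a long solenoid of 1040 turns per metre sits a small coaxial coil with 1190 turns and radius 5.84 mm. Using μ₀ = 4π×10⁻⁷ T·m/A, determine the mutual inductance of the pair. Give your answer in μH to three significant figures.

The outer solenoid produces a uniform field B₁ = μ₀n₁I₁ across the inner coil,
so the flux linkage is N₂Φ = N₂B₁A₂ = μ₀n₁N₂A₂·I₁, giving M = μ₀n₁N₂A₂.
A₂ = πr² = π(5.840×10^-3 m)² = 1.071×10^-4 m².
M = (4π×10⁻⁷)(1040)(1190)(1.071×10^-4) = 1.666×10^-4 H.

M ≈ 167 μH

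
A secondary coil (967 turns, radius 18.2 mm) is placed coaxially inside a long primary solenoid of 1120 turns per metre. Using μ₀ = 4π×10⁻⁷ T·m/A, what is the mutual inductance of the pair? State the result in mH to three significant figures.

The outer solenoid produces a uniform field B₁ = μ₀n₁I₁ across the inner coil,
so the flux linkage is N₂Φ = N₂B₁A₂ = μ₀n₁N₂A₂·I₁, giving M = μ₀n₁N₂A₂.
A₂ = πr² = π(1.820×10^-2 m)² = 1.041×10^-3 m².
M = (4π×10⁻⁷)(1120)(967)(1.041×10^-3) = 1.416×10^-3 H.

M ≈ 1.42 mH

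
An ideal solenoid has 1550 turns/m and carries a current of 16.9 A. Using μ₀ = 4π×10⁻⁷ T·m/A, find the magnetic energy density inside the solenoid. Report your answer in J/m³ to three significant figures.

B = μ₀nI = (4π×10⁻⁷)(1.550×10^3)(16.9) = 3.292×10^-2 T.
u = B²/(2μ₀) = (3.292×10^-2)²/(2×4π×10⁻⁷) = 431.1 J/m³.

u ≈ 431 J/m³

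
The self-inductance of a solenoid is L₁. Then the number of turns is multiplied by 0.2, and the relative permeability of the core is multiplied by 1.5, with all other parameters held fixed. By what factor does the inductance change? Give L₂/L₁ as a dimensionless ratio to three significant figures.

For a solenoid, L ∝ μᵣN²A/ℓ.
L₂/L₁ = (0.2)^2 × (1.5) = 0.0600.

L₂/L₁ = 0.0600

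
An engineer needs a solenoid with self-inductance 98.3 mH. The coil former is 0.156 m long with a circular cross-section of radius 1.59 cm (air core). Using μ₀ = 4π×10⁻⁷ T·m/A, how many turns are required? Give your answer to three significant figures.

A = πr² = π(1.590×10^-2 m)² = 7.942×10^-4 m².
From L = μ₀N²A/ℓ, N = √(Lℓ / (μ₀A)).
N = √[(9.830×10^-2)(0.156) / ((4π×10⁻⁷)×7.942×10^-4)] = √(1.536×10^7) ≈ 3919.8.

N ≈ 3920 turns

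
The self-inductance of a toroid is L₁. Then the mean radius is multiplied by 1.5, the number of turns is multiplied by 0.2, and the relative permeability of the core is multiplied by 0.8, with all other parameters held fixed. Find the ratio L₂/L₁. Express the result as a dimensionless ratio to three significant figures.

L₂/L₁ = 0.0213

For a toroid, L ∝ μᵣN²A/R.
L₂/L₁ = (1.5)^-1 × (0.2)^2 × (0.8) = 0.0213.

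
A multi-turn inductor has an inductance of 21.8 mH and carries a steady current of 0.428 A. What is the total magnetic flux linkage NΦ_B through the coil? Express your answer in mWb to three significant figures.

From L = NΦ_B/I, the flux linkage is NΦ_B = LI.
NΦ_B = (2.180×10^-2 H)(0.428 A) = 9.330×10^-3 Wb.

NΦ_B ≈ 9.33 mWb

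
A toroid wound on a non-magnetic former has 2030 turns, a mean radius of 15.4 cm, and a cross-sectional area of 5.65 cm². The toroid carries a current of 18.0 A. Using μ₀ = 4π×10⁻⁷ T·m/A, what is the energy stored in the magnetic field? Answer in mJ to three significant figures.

L = μ₀N²A/(2πR) = (4π×10⁻⁷)(2030)²(5.650×10^-4)/(2π×0.154) = 3.024×10^-3 H.
U = ½LI² = ½(3.024×10^-3)(18.0)² = 0.4899 J.

U ≈ 490 mJ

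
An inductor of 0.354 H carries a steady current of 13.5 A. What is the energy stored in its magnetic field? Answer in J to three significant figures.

Stored magnetic energy: U = ½LI².
U = ½(0.354 H)(13.5 A)² = 32.26 J.

U ≈ 32.3 J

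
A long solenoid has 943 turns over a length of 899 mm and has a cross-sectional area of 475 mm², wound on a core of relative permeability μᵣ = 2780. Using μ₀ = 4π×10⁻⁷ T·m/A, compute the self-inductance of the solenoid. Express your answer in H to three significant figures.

L ≈ 1.64 H

A = 475 mm² = 4.750×10^-4 m².
For a long solenoid, L = μ₀μᵣN²A/ℓ.
L = (4π×10⁻⁷)(2780)(943)²(4.750×10^-4)/(0.899 m) = 1.641 H.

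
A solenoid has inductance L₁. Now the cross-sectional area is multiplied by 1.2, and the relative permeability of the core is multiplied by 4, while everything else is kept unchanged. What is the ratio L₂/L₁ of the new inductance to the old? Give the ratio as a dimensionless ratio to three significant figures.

L₂/L₁ = 4.80

For a solenoid, L ∝ μᵣN²A/ℓ.
L₂/L₁ = (1.2) × (4) = 4.80.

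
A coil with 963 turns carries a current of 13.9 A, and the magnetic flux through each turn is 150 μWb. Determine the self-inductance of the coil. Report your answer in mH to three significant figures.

Self-inductance is defined by L = NΦ_B/I (flux linkage over current).
L = (963)(1.500×10^-4 Wb)/(13.9 A) = 1.039×10^-2 H.

L ≈ 10.4 mH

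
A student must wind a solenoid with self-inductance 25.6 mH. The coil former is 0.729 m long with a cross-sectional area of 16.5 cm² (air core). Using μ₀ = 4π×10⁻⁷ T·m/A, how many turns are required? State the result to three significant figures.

N ≈ 3000 turns

A = 16.5 cm² = 1.650×10^-3 m².
From L = μ₀N²A/ℓ, N = √(Lℓ / (μ₀A)).
N = √[(2.560×10^-2)(0.729) / ((4π×10⁻⁷)×1.650×10^-3)] = √(9.001×10^6) ≈ 3000.1.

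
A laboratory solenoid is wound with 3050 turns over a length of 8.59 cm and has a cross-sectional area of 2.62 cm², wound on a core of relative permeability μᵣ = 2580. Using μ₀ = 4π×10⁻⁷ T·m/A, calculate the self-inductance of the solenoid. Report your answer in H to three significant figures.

A = 2.62 cm² = 2.620×10^-4 m².
For a long solenoid, L = μ₀μᵣN²A/ℓ.
L = (4π×10⁻⁷)(2580)(3050)²(2.620×10^-4)/(8.590×10^-2 m) = 91.99 H.

L ≈ 92.0 H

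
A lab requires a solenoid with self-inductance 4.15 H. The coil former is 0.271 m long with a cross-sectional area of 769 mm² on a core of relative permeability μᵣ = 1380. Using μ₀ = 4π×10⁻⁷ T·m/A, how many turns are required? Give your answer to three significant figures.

A = 769 mm² = 7.690×10^-4 m².
From L = μ₀μᵣN²A/ℓ, N = √(Lℓ / (μ₀μᵣA)).
N = √[(4.15)(0.271) / ((4π×10⁻⁷)(1380)×7.690×10^-4)] = √(8.433×10^5) ≈ 918.3.

N ≈ 918 turns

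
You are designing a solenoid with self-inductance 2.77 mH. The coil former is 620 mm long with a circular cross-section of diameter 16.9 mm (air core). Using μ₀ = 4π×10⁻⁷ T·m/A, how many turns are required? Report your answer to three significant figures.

N ≈ 2470 turns

A = π(d/2)² = π(8.450×10^-3 m)² = 2.243×10^-4 m².
From L = μ₀N²A/ℓ, N = √(Lℓ / (μ₀A)).
N = √[(2.770×10^-3)(0.62) / ((4π×10⁻⁷)×2.243×10^-4)] = √(6.093×10^6) ≈ 2468.3.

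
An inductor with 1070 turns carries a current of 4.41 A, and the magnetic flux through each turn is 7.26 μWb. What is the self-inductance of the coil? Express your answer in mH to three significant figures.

L ≈ 1.76 mH

Self-inductance is defined by L = NΦ_B/I (flux linkage over current).
L = (1070)(7.260×10^-6 Wb)/(4.41 A) = 1.761×10^-3 H.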